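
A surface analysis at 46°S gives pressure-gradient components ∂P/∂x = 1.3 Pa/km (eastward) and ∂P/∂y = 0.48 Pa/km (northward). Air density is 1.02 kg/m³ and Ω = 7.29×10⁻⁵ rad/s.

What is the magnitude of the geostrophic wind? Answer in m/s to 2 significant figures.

13 m/s

Coriolis parameter at 46°S:
f = 2Ω sin φ = 2 × 7.29×10⁻⁵ × sin 46° = 1.05×10⁻⁴ s⁻¹
In the Southern Hemisphere f is negative: f = −1.05×10⁻⁴ s⁻¹.
Component geostrophic relations (x east, y north):
u_g = −(1/(fρ)) ∂P/∂y,  v_g = (1/(fρ)) ∂P/∂x
u_g = −(0.48×10⁻³)/(−1.05×10⁻⁴ × 1.02) = 4.49 m/s;  v_g = (1.3×10⁻³)/(−1.05×10⁻⁴ × 1.02) = −12.2 m/s
|V_g| = √(u_g² + v_g²) = 13.0 m/s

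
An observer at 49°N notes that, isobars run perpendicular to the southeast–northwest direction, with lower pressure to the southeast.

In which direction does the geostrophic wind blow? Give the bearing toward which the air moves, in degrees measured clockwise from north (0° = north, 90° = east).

The pressure-gradient force points toward the southeast (bearing 135°).
Geostrophic balance: in the Northern Hemisphere the Coriolis force deflects motion to the right, so the geostrophic wind blows 90° to the right of the pressure-gradient force (low pressure on the left).
Rotating 135° by 90° clockwise gives 225° — the wind blows toward the southwest.

225°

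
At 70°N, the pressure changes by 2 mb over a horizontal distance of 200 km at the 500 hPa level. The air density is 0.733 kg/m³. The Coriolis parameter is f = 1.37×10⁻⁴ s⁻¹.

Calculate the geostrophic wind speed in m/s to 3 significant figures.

Pressure gradient: |∂P/∂n| = 200 Pa / 200000 m = 1.00×10⁻³ Pa/m
Geostrophic balance (pressure-gradient force = Coriolis force):
V_g = (1/(fρ)) |∂P/∂n| = 1.00×10⁻³ / (1.37×10⁻⁴ × 0.733) = 9.96 m/s

9.96 m/s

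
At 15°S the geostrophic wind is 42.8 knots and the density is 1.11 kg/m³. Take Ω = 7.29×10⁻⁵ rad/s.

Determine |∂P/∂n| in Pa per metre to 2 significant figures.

Coriolis parameter at 15°S:
f = 2Ω sin φ = 2 × 7.29×10⁻⁵ × sin 15° = 3.77×10⁻⁵ s⁻¹
Wind speed in SI: 42.8 knots = 22.0 m/s
Geostrophic balance rearranged: |∂P/∂n| = f ρ V_g
|∂P/∂n| = 3.77×10⁻⁵ × 1.11 × 22.0 = 9.22×10⁻⁴ Pa/m

9.2×10⁻⁴ Pa/m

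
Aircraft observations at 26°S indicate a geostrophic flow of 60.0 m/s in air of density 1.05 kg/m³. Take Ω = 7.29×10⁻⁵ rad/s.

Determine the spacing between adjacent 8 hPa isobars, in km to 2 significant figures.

200 km

Coriolis parameter at 26°S:
f = 2Ω sin φ = 2 × 7.29×10⁻⁵ × sin 26° = 6.39×10⁻⁵ s⁻¹
Geostrophic balance rearranged: |∂P/∂n| = f ρ V_g
|∂P/∂n| = 6.39×10⁻⁵ × 1.05 × 60.0 = 4.03×10⁻³ Pa/m
Isobar spacing: Δn = ΔP/|∂P/∂n| = 800 Pa / 4.03×10⁻³ Pa/m = 198678 m ≈ 200 km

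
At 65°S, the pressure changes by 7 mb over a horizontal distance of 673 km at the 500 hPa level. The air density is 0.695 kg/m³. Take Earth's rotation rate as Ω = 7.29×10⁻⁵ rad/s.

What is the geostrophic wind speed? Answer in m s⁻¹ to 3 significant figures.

11.3 m s⁻¹

Coriolis parameter at 65°S:
f = 2Ω sin φ = 2 × 7.29×10⁻⁵ × sin 65° = 1.32×10⁻⁴ s⁻¹
Pressure gradient: |∂P/∂n| = 700 Pa / 673000 m = 1.04×10⁻³ Pa/m
Geostrophic balance (pressure-gradient force = Coriolis force):
V_g = (1/(fρ)) |∂P/∂n| = 1.04×10⁻³ / (1.32×10⁻⁴ × 0.695) = 11.3 m/s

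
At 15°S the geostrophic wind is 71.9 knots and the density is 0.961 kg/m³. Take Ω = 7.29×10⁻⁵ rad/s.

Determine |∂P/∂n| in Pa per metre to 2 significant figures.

Coriolis parameter at 15°S:
f = 2Ω sin φ = 2 × 7.29×10⁻⁵ × sin 15° = 3.77×10⁻⁵ s⁻¹
Wind speed in SI: 71.9 knots = 37.0 m/s
Geostrophic balance rearranged: |∂P/∂n| = f ρ V_g
|∂P/∂n| = 3.77×10⁻⁵ × 0.961 × 37.0 = 1.34×10⁻³ Pa/m

1.3×10⁻³ Pa/m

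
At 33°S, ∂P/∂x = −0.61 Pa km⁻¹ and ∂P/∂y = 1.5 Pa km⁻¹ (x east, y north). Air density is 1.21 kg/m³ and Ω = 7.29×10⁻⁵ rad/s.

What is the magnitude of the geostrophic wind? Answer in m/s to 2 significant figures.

Coriolis parameter at 33°S:
f = 2Ω sin φ = 2 × 7.29×10⁻⁵ × sin 33° = 7.94×10⁻⁵ s⁻¹
In the Southern Hemisphere f is negative: f = −7.94×10⁻⁵ s⁻¹.
Component geostrophic relations (x east, y north):
u_g = −(1/(fρ)) ∂P/∂y,  v_g = (1/(fρ)) ∂P/∂x
u_g = −(1.5×10⁻³)/(−7.94×10⁻⁵ × 1.21) = 15.6 m/s;  v_g = (−0.61×10⁻³)/(−7.94×10⁻⁵ × 1.21) = 6.35 m/s
|V_g| = √(u_g² + v_g²) = 16.9 m/s

17 m/s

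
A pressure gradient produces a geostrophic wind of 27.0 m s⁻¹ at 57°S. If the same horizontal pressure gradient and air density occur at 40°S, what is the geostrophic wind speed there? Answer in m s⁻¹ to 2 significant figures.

35 m s⁻¹

With the same pressure gradient and density, V_g ∝ 1/f ∝ 1/sin φ.
V₂ = V₁ · sin φ₁ / sin φ₂ = 27.0 × sin 57° / sin 40°
V₂ = 27.0 × 0.8387/0.6428 = 35 m s⁻¹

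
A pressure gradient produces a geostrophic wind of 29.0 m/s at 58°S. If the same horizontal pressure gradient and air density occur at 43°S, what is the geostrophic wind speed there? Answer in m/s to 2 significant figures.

36 m/s

With the same pressure gradient and density, V_g ∝ 1/f ∝ 1/sin φ.
V₂ = V₁ · sin φ₁ / sin φ₂ = 29.0 × sin 58° / sin 43°
V₂ = 29.0 × 0.8480/0.6820 = 36 m/s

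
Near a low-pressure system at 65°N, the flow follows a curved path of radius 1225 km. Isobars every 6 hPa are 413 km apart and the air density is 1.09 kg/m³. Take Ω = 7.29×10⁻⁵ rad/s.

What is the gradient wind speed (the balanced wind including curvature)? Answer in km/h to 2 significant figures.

34 km/h

Coriolis parameter at 65°N:
f = 2Ω sin φ = 2 × 7.29×10⁻⁵ × sin 65° = 1.32×10⁻⁴ s⁻¹
Pressure gradient: |∂P/∂n| = 600 Pa / 413000 m = 1.45×10⁻³ Pa/m
Geostrophic speed: V_g = |∂P/∂n|/(fρ) = 1.45×10⁻³/(1.32×10⁻⁴ × 1.09) = 10.1 m/s
Around a low, centrifugal force acts outward with Coriolis, so pressure-gradient force balances both:
(1/ρ)|∂P/∂n| = fV + V²/R  →  V² + fR·V − fR·V_g = 0
With fR = 1.32×10⁻⁴ × 1225×10³ m = 162 m/s:
V = [−fR + √((fR)² + 4 fR V_g)]/2 = [−162 + √(162² + 4×162×10.1)]/2 = 9.53 m/s
Subgeostrophic (V < V_g = 10.1 m/s), as expected around a low.
Converting: 9.53 m/s × 3.6 = 34 km/h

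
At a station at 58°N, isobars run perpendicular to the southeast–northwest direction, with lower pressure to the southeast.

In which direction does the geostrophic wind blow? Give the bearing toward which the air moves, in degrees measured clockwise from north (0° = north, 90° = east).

The pressure-gradient force points toward the southeast (bearing 135°).
Geostrophic balance: in the Northern Hemisphere the Coriolis force deflects motion to the right, so the geostrophic wind blows 90° to the right of the pressure-gradient force (low pressure on the left).
Rotating 135° by 90° clockwise gives 225° — the wind blows toward the southwest.

225°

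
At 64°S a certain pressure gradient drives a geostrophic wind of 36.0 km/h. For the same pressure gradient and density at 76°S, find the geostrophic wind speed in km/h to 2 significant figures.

With the same pressure gradient and density, V_g ∝ 1/f ∝ 1/sin φ.
V₂ = V₁ · sin φ₁ / sin φ₂ = 36.0 × sin 64° / sin 76°
V₂ = 36.0 × 0.8988/0.9703 = 33 km/h

33 km/h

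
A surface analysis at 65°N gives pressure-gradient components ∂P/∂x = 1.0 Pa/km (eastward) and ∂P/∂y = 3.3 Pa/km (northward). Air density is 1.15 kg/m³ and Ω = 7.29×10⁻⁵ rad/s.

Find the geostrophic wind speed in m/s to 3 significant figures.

22.7 m/s

Coriolis parameter at 65°N:
f = 2Ω sin φ = 2 × 7.29×10⁻⁵ × sin 65° = 1.32×10⁻⁴ s⁻¹
Component geostrophic relations (x east, y north):
u_g = −(1/(fρ)) ∂P/∂y,  v_g = (1/(fρ)) ∂P/∂x
u_g = −(3.3×10⁻³)/(1.32×10⁻⁴ × 1.15) = −21.7 m/s;  v_g = (1.0×10⁻³)/(1.32×10⁻⁴ × 1.15) = 6.58 m/s
|V_g| = √(u_g² + v_g²) = 22.7 m/s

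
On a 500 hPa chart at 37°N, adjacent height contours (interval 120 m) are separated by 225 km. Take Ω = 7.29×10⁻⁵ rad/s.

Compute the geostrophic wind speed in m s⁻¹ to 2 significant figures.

Coriolis parameter at 37°N:
f = 2Ω sin φ = 2 × 7.29×10⁻⁵ × sin 37° = 8.77×10⁻⁵ s⁻¹
Height gradient: |∂Z/∂n| = 120 m / 225000 m = 5.33×10⁻⁴
On a pressure surface, geostrophic balance gives V_g = (g/f)|∂Z/∂n|:
V_g = 9.81 × 5.33×10⁻⁴ / 8.77×10⁻⁵ = 59.6 m/s

60 m s⁻¹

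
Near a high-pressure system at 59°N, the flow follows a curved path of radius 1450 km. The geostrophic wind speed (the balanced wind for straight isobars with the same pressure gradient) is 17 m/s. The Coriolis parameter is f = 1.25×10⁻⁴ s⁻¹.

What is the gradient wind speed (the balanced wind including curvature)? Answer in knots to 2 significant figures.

Around a high, pressure-gradient force acts outward with centrifugal, so Coriolis balances both:
fV = (1/ρ)|∂P/∂n| + V²/R  →  V² − fR·V + fR·V_g = 0
With fR = 1.25×10⁻⁴ × 1450×10³ m = 181 m/s:
V = [fR − √((fR)² − 4 fR V_g)]/2 = [181 − √(181² − 4×181×17)]/2 = 19 m/s
Supergeostrophic (V > V_g = 17 m/s), as expected around a high.
Converting: 19 m/s × 1.944 = 37 knots

37 knots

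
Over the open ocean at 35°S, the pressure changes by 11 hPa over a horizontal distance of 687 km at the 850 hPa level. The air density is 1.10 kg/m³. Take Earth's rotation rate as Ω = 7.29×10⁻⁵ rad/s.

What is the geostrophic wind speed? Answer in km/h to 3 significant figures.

62.7 km/h

Coriolis parameter at 35°S:
f = 2Ω sin φ = 2 × 7.29×10⁻⁵ × sin 35° = 8.36×10⁻⁵ s⁻¹
Pressure gradient: |∂P/∂n| = 1100 Pa / 687000 m = 1.60×10⁻³ Pa/m
Geostrophic balance (pressure-gradient force = Coriolis force):
V_g = (1/(fρ)) |∂P/∂n| = 1.60×10⁻³ / (8.36×10⁻⁵ × 1.10) = 17.4 m/s
Converting: 17.4 m/s × 3.6 = 62.7 km/h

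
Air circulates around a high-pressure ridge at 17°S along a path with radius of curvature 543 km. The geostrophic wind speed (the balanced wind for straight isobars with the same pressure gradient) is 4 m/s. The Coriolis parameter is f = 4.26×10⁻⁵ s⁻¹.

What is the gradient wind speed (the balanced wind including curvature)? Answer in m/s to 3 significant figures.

5.14 m/s

Around a high, pressure-gradient force acts outward with centrifugal, so Coriolis balances both:
fV = (1/ρ)|∂P/∂n| + V²/R  →  V² − fR·V + fR·V_g = 0
With fR = 4.26×10⁻⁵ × 543×10³ m = 23.1 m/s:
V = [fR − √((fR)² − 4 fR V_g)]/2 = [23.1 − √(23.1² − 4×23.1×4)]/2 = 5.14 m/s
Supergeostrophic (V > V_g = 4 m/s), as expected around a high.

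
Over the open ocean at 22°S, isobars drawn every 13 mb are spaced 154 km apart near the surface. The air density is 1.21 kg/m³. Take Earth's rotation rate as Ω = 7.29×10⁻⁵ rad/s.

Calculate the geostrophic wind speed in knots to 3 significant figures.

Coriolis parameter at 22°S:
f = 2Ω sin φ = 2 × 7.29×10⁻⁵ × sin 22° = 5.46×10⁻⁵ s⁻¹
Pressure gradient: |∂P/∂n| = 1300 Pa / 154000 m = 8.44×10⁻³ Pa/m
Geostrophic balance (pressure-gradient force = Coriolis force):
V_g = (1/(fρ)) |∂P/∂n| = 8.44×10⁻³ / (5.46×10⁻⁵ × 1.21) = 128 m/s
Converting: 128 m/s × 1.944 = 248 knots

248 knots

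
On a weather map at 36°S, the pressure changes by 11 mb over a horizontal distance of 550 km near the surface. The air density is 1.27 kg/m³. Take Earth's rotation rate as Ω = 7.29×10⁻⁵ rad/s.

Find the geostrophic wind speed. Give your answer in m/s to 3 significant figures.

18.4 m/s

Coriolis parameter at 36°S:
f = 2Ω sin φ = 2 × 7.29×10⁻⁵ × sin 36° = 8.57×10⁻⁵ s⁻¹
Pressure gradient: |∂P/∂n| = 1100 Pa / 550000 m = 2.00×10⁻³ Pa/m
Geostrophic balance (pressure-gradient force = Coriolis force):
V_g = (1/(fρ)) |∂P/∂n| = 2.00×10⁻³ / (8.57×10⁻⁵ × 1.27) = 18.4 m/s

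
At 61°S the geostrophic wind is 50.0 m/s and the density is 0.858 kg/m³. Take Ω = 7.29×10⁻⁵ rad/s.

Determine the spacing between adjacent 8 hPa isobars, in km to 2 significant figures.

Coriolis parameter at 61°S:
f = 2Ω sin φ = 2 × 7.29×10⁻⁵ × sin 61° = 1.28×10⁻⁴ s⁻¹
Geostrophic balance rearranged: |∂P/∂n| = f ρ V_g
|∂P/∂n| = 1.28×10⁻⁴ × 0.858 × 50.0 = 5.47×10⁻³ Pa/m
Isobar spacing: Δn = ΔP/|∂P/∂n| = 800 Pa / 5.47×10⁻³ Pa/m = 146237 m ≈ 150 km

150 km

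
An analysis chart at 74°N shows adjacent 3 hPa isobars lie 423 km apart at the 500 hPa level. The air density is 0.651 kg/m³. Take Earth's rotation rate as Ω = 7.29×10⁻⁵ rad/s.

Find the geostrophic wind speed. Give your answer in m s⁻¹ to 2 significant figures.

7.8 m s⁻¹

Coriolis parameter at 74°N:
f = 2Ω sin φ = 2 × 7.29×10⁻⁵ × sin 74° = 1.40×10⁻⁴ s⁻¹
Pressure gradient: |∂P/∂n| = 300 Pa / 423000 m = 7.09×10⁻⁴ Pa/m
Geostrophic balance (pressure-gradient force = Coriolis force):
V_g = (1/(fρ)) |∂P/∂n| = 7.09×10⁻⁴ / (1.40×10⁻⁴ × 0.651) = 7.77 m/s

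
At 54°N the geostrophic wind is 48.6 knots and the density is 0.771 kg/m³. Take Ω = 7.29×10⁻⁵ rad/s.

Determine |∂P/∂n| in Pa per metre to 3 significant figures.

2.27×10⁻³ Pa/m

Coriolis parameter at 54°N:
f = 2Ω sin φ = 2 × 7.29×10⁻⁵ × sin 54° = 1.18×10⁻⁴ s⁻¹
Wind speed in SI: 48.6 knots = 25.0 m/s
Geostrophic balance rearranged: |∂P/∂n| = f ρ V_g
|∂P/∂n| = 1.18×10⁻⁴ × 0.771 × 25.0 = 2.27×10⁻³ Pa/m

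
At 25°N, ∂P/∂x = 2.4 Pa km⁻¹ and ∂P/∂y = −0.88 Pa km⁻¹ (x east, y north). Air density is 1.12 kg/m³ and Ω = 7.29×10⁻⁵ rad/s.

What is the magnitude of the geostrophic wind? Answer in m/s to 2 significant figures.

Coriolis parameter at 25°N:
f = 2Ω sin φ = 2 × 7.29×10⁻⁵ × sin 25° = 6.16×10⁻⁵ s⁻¹
Component geostrophic relations (x east, y north):
u_g = −(1/(fρ)) ∂P/∂y,  v_g = (1/(fρ)) ∂P/∂x
u_g = −(−0.88×10⁻³)/(6.16×10⁻⁵ × 1.12) = 12.8 m/s;  v_g = (2.4×10⁻³)/(6.16×10⁻⁵ × 1.12) = 34.8 m/s
|V_g| = √(u_g² + v_g²) = 37.0 m/s

37 m/s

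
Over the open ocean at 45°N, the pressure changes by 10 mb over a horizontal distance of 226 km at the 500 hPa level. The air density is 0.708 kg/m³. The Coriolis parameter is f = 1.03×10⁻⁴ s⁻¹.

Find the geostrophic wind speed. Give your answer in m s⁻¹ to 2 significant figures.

61 m s⁻¹

Pressure gradient: |∂P/∂n| = 1000 Pa / 226000 m = 4.42×10⁻³ Pa/m
Geostrophic balance (pressure-gradient force = Coriolis force):
V_g = (1/(fρ)) |∂P/∂n| = 4.42×10⁻³ / (1.03×10⁻⁴ × 0.708) = 60.7 m/s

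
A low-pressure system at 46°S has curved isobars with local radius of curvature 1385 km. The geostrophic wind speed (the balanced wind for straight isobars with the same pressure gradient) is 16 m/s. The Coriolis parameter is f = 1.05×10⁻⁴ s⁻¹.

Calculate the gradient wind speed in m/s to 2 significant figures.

15 m/s

Around a low, centrifugal force acts outward with Coriolis, so pressure-gradient force balances both:
(1/ρ)|∂P/∂n| = fV + V²/R  →  V² + fR·V − fR·V_g = 0
With fR = 1.05×10⁻⁴ × 1385×10³ m = 145 m/s:
V = [−fR + √((fR)² + 4 fR V_g)]/2 = [−145 + √(145² + 4×145×16)]/2 = 14.5 m/s
Subgeostrophic (V < V_g = 16 m/s), as expected around a low.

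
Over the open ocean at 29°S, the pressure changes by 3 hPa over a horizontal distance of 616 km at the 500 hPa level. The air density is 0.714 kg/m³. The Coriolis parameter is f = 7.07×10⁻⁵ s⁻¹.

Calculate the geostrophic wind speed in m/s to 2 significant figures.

Pressure gradient: |∂P/∂n| = 300 Pa / 616000 m = 4.87×10⁻⁴ Pa/m
Geostrophic balance (pressure-gradient force = Coriolis force):
V_g = (1/(fρ)) |∂P/∂n| = 4.87×10⁻⁴ / (7.07×10⁻⁵ × 0.714) = 9.65 m/s

9.6 m/s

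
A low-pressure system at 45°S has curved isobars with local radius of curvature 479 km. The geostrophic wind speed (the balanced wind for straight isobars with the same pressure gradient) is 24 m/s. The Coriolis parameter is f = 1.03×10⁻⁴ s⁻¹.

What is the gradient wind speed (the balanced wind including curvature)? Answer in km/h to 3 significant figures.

Around a low, centrifugal force acts outward with Coriolis, so pressure-gradient force balances both:
(1/ρ)|∂P/∂n| = fV + V²/R  →  V² + fR·V − fR·V_g = 0
With fR = 1.03×10⁻⁴ × 479×10³ m = 49.3 m/s:
V = [−fR + √((fR)² + 4 fR V_g)]/2 = [−49.3 + √(49.3² + 4×49.3×24)]/2 = 17.7 m/s
Subgeostrophic (V < V_g = 24 m/s), as expected around a low.
Converting: 17.7 m/s × 3.6 = 63.6 km/h

63.6 km/h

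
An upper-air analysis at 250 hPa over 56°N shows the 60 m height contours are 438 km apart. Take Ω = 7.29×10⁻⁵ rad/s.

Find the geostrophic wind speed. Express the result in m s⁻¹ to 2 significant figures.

11 m s⁻¹

Coriolis parameter at 56°N:
f = 2Ω sin φ = 2 × 7.29×10⁻⁵ × sin 56° = 1.21×10⁻⁴ s⁻¹
Height gradient: |∂Z/∂n| = 60 m / 438000 m = 1.37×10⁻⁴
On a pressure surface, geostrophic balance gives V_g = (g/f)|∂Z/∂n|:
V_g = 9.81 × 1.37×10⁻⁴ / 1.21×10⁻⁴ = 11.1 m/s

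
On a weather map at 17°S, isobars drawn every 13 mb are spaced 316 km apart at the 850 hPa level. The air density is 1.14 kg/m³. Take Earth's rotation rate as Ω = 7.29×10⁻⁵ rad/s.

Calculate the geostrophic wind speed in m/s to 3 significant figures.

Coriolis parameter at 17°S:
f = 2Ω sin φ = 2 × 7.29×10⁻⁵ × sin 17° = 4.26×10⁻⁵ s⁻¹
Pressure gradient: |∂P/∂n| = 1300 Pa / 316000 m = 4.11×10⁻³ Pa/m
Geostrophic balance (pressure-gradient force = Coriolis force):
V_g = (1/(fρ)) |∂P/∂n| = 4.11×10⁻³ / (4.26×10⁻⁵ × 1.14) = 84.7 m/s

84.7 m/s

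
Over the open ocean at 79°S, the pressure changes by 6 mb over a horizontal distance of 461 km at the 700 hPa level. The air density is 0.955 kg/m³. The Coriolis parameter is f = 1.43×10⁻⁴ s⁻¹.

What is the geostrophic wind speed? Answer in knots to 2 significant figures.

Pressure gradient: |∂P/∂n| = 600 Pa / 461000 m = 1.30×10⁻³ Pa/m
Geostrophic balance (pressure-gradient force = Coriolis force):
V_g = (1/(fρ)) |∂P/∂n| = 1.30×10⁻³ / (1.43×10⁻⁴ × 0.955) = 9.53 m/s
Converting: 9.53 m/s × 1.944 = 19 knots

19 knots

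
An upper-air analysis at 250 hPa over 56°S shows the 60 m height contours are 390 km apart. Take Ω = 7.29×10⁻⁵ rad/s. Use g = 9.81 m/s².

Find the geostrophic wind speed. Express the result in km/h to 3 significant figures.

Coriolis parameter at 56°S:
f = 2Ω sin φ = 2 × 7.29×10⁻⁵ × sin 56° = 1.21×10⁻⁴ s⁻¹
Height gradient: |∂Z/∂n| = 60 m / 390000 m = 1.54×10⁻⁴
On a pressure surface, geostrophic balance gives V_g = (g/f)|∂Z/∂n|:
V_g = 9.81 × 1.54×10⁻⁴ / 1.21×10⁻⁴ = 12.5 m/s
Converting: 12.5 m/s × 3.6 = 44.9 km/h

44.9 km/h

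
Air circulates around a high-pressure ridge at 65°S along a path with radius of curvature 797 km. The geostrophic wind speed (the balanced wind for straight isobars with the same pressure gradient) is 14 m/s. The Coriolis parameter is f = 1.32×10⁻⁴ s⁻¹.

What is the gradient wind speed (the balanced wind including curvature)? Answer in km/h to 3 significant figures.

Around a high, pressure-gradient force acts outward with centrifugal, so Coriolis balances both:
fV = (1/ρ)|∂P/∂n| + V²/R  →  V² − fR·V + fR·V_g = 0
With fR = 1.32×10⁻⁴ × 797×10³ m = 105 m/s:
V = [fR − √((fR)² − 4 fR V_g)]/2 = [105 − √(105² − 4×105×14)]/2 = 16.6 m/s
Supergeostrophic (V > V_g = 14 m/s), as expected around a high.
Converting: 16.6 m/s × 3.6 = 59.9 km/h

59.9 km/h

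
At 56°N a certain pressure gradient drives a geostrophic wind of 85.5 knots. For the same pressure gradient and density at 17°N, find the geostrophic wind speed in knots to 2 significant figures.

240 knots

With the same pressure gradient and density, V_g ∝ 1/f ∝ 1/sin φ.
V₂ = V₁ · sin φ₁ / sin φ₂ = 85.5 × sin 56° / sin 17°
V₂ = 85.5 × 0.8290/0.2924 = 240 knots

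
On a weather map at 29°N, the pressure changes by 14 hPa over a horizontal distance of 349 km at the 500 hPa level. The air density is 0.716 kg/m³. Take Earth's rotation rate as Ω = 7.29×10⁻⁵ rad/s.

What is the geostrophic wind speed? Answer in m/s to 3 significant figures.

Coriolis parameter at 29°N:
f = 2Ω sin φ = 2 × 7.29×10⁻⁵ × sin 29° = 7.07×10⁻⁵ s⁻¹
Pressure gradient: |∂P/∂n| = 1400 Pa / 349000 m = 4.01×10⁻³ Pa/m
Geostrophic balance (pressure-gradient force = Coriolis force):
V_g = (1/(fρ)) |∂P/∂n| = 4.01×10⁻³ / (7.07×10⁻⁵ × 0.716) = 79.3 m/s

79.3 m/s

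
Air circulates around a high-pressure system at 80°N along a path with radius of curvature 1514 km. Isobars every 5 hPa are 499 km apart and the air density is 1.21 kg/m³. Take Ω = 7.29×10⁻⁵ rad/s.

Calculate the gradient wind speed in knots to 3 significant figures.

11.5 knots

Coriolis parameter at 80°N:
f = 2Ω sin φ = 2 × 7.29×10⁻⁵ × sin 80° = 1.44×10⁻⁴ s⁻¹
Pressure gradient: |∂P/∂n| = 500 Pa / 499000 m = 1.00×10⁻³ Pa/m
Geostrophic speed: V_g = |∂P/∂n|/(fρ) = 1.00×10⁻³/(1.44×10⁻⁴ × 1.21) = 5.77 m/s
Around a high, pressure-gradient force acts outward with centrifugal, so Coriolis balances both:
fV = (1/ρ)|∂P/∂n| + V²/R  →  V² − fR·V + fR·V_g = 0
With fR = 1.44×10⁻⁴ × 1514×10³ m = 217 m/s:
V = [fR − √((fR)² − 4 fR V_g)]/2 = [217 − √(217² − 4×217×5.77)]/2 = 5.93 m/s
Supergeostrophic (V > V_g = 5.77 m/s), as expected around a high.
Converting: 5.93 m/s × 1.944 = 11.5 knots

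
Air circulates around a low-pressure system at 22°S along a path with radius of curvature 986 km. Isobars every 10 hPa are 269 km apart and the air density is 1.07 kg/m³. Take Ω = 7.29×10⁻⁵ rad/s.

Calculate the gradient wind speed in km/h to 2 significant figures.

130 km/h

Coriolis parameter at 22°S:
f = 2Ω sin φ = 2 × 7.29×10⁻⁵ × sin 22° = 5.46×10⁻⁵ s⁻¹
Pressure gradient: |∂P/∂n| = 1000 Pa / 269000 m = 3.72×10⁻³ Pa/m
Geostrophic speed: V_g = |∂P/∂n|/(fρ) = 3.72×10⁻³/(5.46×10⁻⁵ × 1.07) = 63.6 m/s
Around a low, centrifugal force acts outward with Coriolis, so pressure-gradient force balances both:
(1/ρ)|∂P/∂n| = fV + V²/R  →  V² + fR·V − fR·V_g = 0
With fR = 5.46×10⁻⁵ × 986×10³ m = 53.9 m/s:
V = [−fR + √((fR)² + 4 fR V_g)]/2 = [−53.9 + √(53.9² + 4×53.9×63.6)]/2 = 37.5 m/s
Subgeostrophic (V < V_g = 63.6 m/s), as expected around a low.
Converting: 37.5 m/s × 3.6 = 130 km/h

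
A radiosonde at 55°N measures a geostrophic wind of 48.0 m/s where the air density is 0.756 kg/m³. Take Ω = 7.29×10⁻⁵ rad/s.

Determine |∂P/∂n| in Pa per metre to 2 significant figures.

4.3×10⁻³ Pa/m

Coriolis parameter at 55°N:
f = 2Ω sin φ = 2 × 7.29×10⁻⁵ × sin 55° = 1.19×10⁻⁴ s⁻¹
Geostrophic balance rearranged: |∂P/∂n| = f ρ V_g
|∂P/∂n| = 1.19×10⁻⁴ × 0.756 × 48.0 = 4.33×10⁻³ Pa/m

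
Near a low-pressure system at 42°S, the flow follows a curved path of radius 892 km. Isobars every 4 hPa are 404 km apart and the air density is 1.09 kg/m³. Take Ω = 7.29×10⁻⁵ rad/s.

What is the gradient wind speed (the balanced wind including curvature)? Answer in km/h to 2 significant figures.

Coriolis parameter at 42°S:
f = 2Ω sin φ = 2 × 7.29×10⁻⁵ × sin 42° = 9.76×10⁻⁵ s⁻¹
Pressure gradient: |∂P/∂n| = 400 Pa / 404000 m = 9.90×10⁻⁴ Pa/m
Geostrophic speed: V_g = |∂P/∂n|/(fρ) = 9.90×10⁻⁴/(9.76×10⁻⁵ × 1.09) = 9.31 m/s
Around a low, centrifugal force acts outward with Coriolis, so pressure-gradient force balances both:
(1/ρ)|∂P/∂n| = fV + V²/R  →  V² + fR·V − fR·V_g = 0
With fR = 9.76×10⁻⁵ × 892×10³ m = 87.0 m/s:
V = [−fR + √((fR)² + 4 fR V_g)]/2 = [−87.0 + √(87.0² + 4×87.0×9.31)]/2 = 8.48 m/s
Subgeostrophic (V < V_g = 9.31 m/s), as expected around a low.
Converting: 8.48 m/s × 3.6 = 31 km/h

31 km/h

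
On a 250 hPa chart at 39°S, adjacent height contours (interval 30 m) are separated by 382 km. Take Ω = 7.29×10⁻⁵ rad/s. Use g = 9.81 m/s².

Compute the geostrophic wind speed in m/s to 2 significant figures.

8.4 m/s

Coriolis parameter at 39°S:
f = 2Ω sin φ = 2 × 7.29×10⁻⁵ × sin 39° = 9.18×10⁻⁵ s⁻¹
Height gradient: |∂Z/∂n| = 30 m / 382000 m = 7.85×10⁻⁵
On a pressure surface, geostrophic balance gives V_g = (g/f)|∂Z/∂n|:
V_g = 9.81 × 7.85×10⁻⁵ / 9.18×10⁻⁵ = 8.40 m/s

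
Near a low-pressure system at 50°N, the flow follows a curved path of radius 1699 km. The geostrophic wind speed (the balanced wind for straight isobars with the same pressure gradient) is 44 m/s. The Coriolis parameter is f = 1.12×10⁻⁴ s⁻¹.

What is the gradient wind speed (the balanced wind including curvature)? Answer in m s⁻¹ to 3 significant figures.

Around a low, centrifugal force acts outward with Coriolis, so pressure-gradient force balances both:
(1/ρ)|∂P/∂n| = fV + V²/R  →  V² + fR·V − fR·V_g = 0
With fR = 1.12×10⁻⁴ × 1699×10³ m = 190 m/s:
V = [−fR + √((fR)² + 4 fR V_g)]/2 = [−190 + √(190² + 4×190×44)]/2 = 36.9 m/s
Subgeostrophic (V < V_g = 44 m/s), as expected around a low.

36.9 m s⁻¹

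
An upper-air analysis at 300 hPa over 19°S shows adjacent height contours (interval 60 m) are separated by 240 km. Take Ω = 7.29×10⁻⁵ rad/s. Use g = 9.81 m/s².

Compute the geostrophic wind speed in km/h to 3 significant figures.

186 km/h

Coriolis parameter at 19°S:
f = 2Ω sin φ = 2 × 7.29×10⁻⁵ × sin 19° = 4.75×10⁻⁵ s⁻¹
Height gradient: |∂Z/∂n| = 60 m / 240000 m = 2.50×10⁻⁴
On a pressure surface, geostrophic balance gives V_g = (g/f)|∂Z/∂n|:
V_g = 9.81 × 2.50×10⁻⁴ / 4.75×10⁻⁵ = 51.7 m/s
Converting: 51.7 m/s × 3.6 = 186 km/h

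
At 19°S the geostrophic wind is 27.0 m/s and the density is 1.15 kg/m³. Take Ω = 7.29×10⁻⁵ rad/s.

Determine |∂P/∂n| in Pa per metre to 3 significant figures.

Coriolis parameter at 19°S:
f = 2Ω sin φ = 2 × 7.29×10⁻⁵ × sin 19° = 4.75×10⁻⁵ s⁻¹
Geostrophic balance rearranged: |∂P/∂n| = f ρ V_g
|∂P/∂n| = 4.75×10⁻⁵ × 1.15 × 27.0 = 1.47×10⁻³ Pa/m

1.47×10⁻³ Pa/m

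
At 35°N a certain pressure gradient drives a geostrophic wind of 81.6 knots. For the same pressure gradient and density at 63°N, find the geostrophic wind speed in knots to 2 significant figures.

With the same pressure gradient and density, V_g ∝ 1/f ∝ 1/sin φ.
V₂ = V₁ · sin φ₁ / sin φ₂ = 81.6 × sin 35° / sin 63°
V₂ = 81.6 × 0.5736/0.8910 = 53 knots

53 knots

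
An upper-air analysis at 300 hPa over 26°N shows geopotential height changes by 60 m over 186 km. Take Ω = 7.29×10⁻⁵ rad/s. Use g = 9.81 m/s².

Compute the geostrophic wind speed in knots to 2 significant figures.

96 knots

Coriolis parameter at 26°N:
f = 2Ω sin φ = 2 × 7.29×10⁻⁵ × sin 26° = 6.39×10⁻⁵ s⁻¹
Height gradient: |∂Z/∂n| = 60 m / 186000 m = 3.23×10⁻⁴
On a pressure surface, geostrophic balance gives V_g = (g/f)|∂Z/∂n|:
V_g = 9.81 × 3.23×10⁻⁴ / 6.39×10⁻⁵ = 49.5 m/s
Converting: 49.5 m/s × 1.944 = 96 knots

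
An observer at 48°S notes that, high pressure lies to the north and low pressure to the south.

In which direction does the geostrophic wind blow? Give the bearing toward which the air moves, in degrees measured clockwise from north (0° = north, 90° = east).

The pressure-gradient force points toward the south (bearing 180°).
Geostrophic balance: in the Southern Hemisphere the Coriolis force deflects motion to the left, so the geostrophic wind blows 90° to the left of the pressure-gradient force (low pressure on the right).
Rotating 180° by 90° counterclockwise gives 090° — the wind blows toward the east.

090°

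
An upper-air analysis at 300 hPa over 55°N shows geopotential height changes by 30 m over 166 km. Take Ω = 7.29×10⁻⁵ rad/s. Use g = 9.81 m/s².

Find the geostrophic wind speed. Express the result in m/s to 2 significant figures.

Coriolis parameter at 55°N:
f = 2Ω sin φ = 2 × 7.29×10⁻⁵ × sin 55° = 1.19×10⁻⁴ s⁻¹
Height gradient: |∂Z/∂n| = 30 m / 166000 m = 1.81×10⁻⁴
On a pressure surface, geostrophic balance gives V_g = (g/f)|∂Z/∂n|:
V_g = 9.81 × 1.81×10⁻⁴ / 1.19×10⁻⁴ = 14.8 m/s

15 m/s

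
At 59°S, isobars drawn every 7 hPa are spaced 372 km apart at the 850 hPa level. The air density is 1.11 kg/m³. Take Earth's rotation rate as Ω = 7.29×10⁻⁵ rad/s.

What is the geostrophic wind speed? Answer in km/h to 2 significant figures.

49 km/h

Coriolis parameter at 59°S:
f = 2Ω sin φ = 2 × 7.29×10⁻⁵ × sin 59° = 1.25×10⁻⁴ s⁻¹
Pressure gradient: |∂P/∂n| = 700 Pa / 372000 m = 1.88×10⁻³ Pa/m
Geostrophic balance (pressure-gradient force = Coriolis force):
V_g = (1/(fρ)) |∂P/∂n| = 1.88×10⁻³ / (1.25×10⁻⁴ × 1.11) = 13.6 m/s
Converting: 13.6 m/s × 3.6 = 49 km/h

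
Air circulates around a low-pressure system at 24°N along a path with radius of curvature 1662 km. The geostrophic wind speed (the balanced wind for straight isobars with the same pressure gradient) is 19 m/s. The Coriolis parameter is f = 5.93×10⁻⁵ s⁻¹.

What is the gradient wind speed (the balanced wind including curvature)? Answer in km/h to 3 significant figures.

58.7 km/h

Around a low, centrifugal force acts outward with Coriolis, so pressure-gradient force balances both:
(1/ρ)|∂P/∂n| = fV + V²/R  →  V² + fR·V − fR·V_g = 0
With fR = 5.93×10⁻⁵ × 1662×10³ m = 98.6 m/s:
V = [−fR + √((fR)² + 4 fR V_g)]/2 = [−98.6 + √(98.6² + 4×98.6×19)]/2 = 16.3 m/s
Subgeostrophic (V < V_g = 19 m/s), as expected around a low.
Converting: 16.3 m/s × 3.6 = 58.7 km/h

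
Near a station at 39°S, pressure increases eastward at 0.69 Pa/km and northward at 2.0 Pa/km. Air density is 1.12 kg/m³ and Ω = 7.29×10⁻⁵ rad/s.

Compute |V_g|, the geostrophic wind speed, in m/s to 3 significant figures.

Coriolis parameter at 39°S:
f = 2Ω sin φ = 2 × 7.29×10⁻⁵ × sin 39° = 9.18×10⁻⁵ s⁻¹
In the Southern Hemisphere f is negative: f = −9.18×10⁻⁵ s⁻¹.
Component geostrophic relations (x east, y north):
u_g = −(1/(fρ)) ∂P/∂y,  v_g = (1/(fρ)) ∂P/∂x
u_g = −(2.0×10⁻³)/(−9.18×10⁻⁵ × 1.12) = 19.5 m/s;  v_g = (0.69×10⁻³)/(−9.18×10⁻⁵ × 1.12) = −6.71 m/s
|V_g| = √(u_g² + v_g²) = 20.6 m/s

20.6 m/s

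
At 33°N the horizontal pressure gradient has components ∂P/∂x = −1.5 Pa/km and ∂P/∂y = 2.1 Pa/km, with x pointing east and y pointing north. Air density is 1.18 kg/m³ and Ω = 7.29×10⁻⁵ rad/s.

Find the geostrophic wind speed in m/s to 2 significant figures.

Coriolis parameter at 33°N:
f = 2Ω sin φ = 2 × 7.29×10⁻⁵ × sin 33° = 7.94×10⁻⁵ s⁻¹
Component geostrophic relations (x east, y north):
u_g = −(1/(fρ)) ∂P/∂y,  v_g = (1/(fρ)) ∂P/∂x
u_g = −(2.1×10⁻³)/(7.94×10⁻⁵ × 1.18) = −22.4 m/s;  v_g = (−1.5×10⁻³)/(7.94×10⁻⁵ × 1.18) = −16.0 m/s
|V_g| = √(u_g² + v_g²) = 27.5 m/s

28 m/s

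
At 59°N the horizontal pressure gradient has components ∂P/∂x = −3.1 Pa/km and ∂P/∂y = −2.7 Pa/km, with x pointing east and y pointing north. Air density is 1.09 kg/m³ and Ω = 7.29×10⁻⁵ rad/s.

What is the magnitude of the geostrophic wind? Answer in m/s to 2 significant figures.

Coriolis parameter at 59°N:
f = 2Ω sin φ = 2 × 7.29×10⁻⁵ × sin 59° = 1.25×10⁻⁴ s⁻¹
Component geostrophic relations (x east, y north):
u_g = −(1/(fρ)) ∂P/∂y,  v_g = (1/(fρ)) ∂P/∂x
u_g = −(−2.7×10⁻³)/(1.25×10⁻⁴ × 1.09) = 19.8 m/s;  v_g = (−3.1×10⁻³)/(1.25×10⁻⁴ × 1.09) = −22.8 m/s
|V_g| = √(u_g² + v_g²) = 30.2 m/s

30 m/s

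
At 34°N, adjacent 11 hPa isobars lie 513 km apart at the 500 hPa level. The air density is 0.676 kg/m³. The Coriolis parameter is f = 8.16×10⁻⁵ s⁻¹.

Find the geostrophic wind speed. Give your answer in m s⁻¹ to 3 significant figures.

38.9 m s⁻¹

Pressure gradient: |∂P/∂n| = 1100 Pa / 513000 m = 2.14×10⁻³ Pa/m
Geostrophic balance (pressure-gradient force = Coriolis force):
V_g = (1/(fρ)) |∂P/∂n| = 2.14×10⁻³ / (8.16×10⁻⁵ × 0.676) = 38.9 m/s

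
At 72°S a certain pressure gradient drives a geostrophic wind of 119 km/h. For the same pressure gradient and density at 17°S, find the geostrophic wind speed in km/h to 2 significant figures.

390 km/h

With the same pressure gradient and density, V_g ∝ 1/f ∝ 1/sin φ.
V₂ = V₁ · sin φ₁ / sin φ₂ = 119 × sin 72° / sin 17°
V₂ = 119 × 0.9511/0.2924 = 390 km/h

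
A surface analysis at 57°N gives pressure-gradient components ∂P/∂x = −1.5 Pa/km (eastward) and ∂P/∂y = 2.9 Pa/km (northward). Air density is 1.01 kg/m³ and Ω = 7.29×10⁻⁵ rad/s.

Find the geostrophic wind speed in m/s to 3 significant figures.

26.4 m/s

Coriolis parameter at 57°N:
f = 2Ω sin φ = 2 × 7.29×10⁻⁵ × sin 57° = 1.22×10⁻⁴ s⁻¹
Component geostrophic relations (x east, y north):
u_g = −(1/(fρ)) ∂P/∂y,  v_g = (1/(fρ)) ∂P/∂x
u_g = −(2.9×10⁻³)/(1.22×10⁻⁴ × 1.01) = −23.5 m/s;  v_g = (−1.5×10⁻³)/(1.22×10⁻⁴ × 1.01) = −12.1 m/s
|V_g| = √(u_g² + v_g²) = 26.4 m/s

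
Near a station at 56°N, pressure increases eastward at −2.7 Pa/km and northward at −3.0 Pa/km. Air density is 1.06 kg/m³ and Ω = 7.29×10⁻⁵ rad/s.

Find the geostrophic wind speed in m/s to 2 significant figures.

32 m/s

Coriolis parameter at 56°N:
f = 2Ω sin φ = 2 × 7.29×10⁻⁵ × sin 56° = 1.21×10⁻⁴ s⁻¹
Component geostrophic relations (x east, y north):
u_g = −(1/(fρ)) ∂P/∂y,  v_g = (1/(fρ)) ∂P/∂x
u_g = −(−3.0×10⁻³)/(1.21×10⁻⁴ × 1.06) = 23.4 m/s;  v_g = (−2.7×10⁻³)/(1.21×10⁻⁴ × 1.06) = −21.1 m/s
|V_g| = √(u_g² + v_g²) = 31.5 m/s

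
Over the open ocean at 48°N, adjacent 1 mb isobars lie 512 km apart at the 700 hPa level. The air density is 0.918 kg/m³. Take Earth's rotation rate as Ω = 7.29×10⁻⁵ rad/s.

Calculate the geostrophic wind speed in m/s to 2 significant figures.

Coriolis parameter at 48°N:
f = 2Ω sin φ = 2 × 7.29×10⁻⁵ × sin 48° = 1.08×10⁻⁴ s⁻¹
Pressure gradient: |∂P/∂n| = 100 Pa / 512000 m = 1.95×10⁻⁴ Pa/m
Geostrophic balance (pressure-gradient force = Coriolis force):
V_g = (1/(fρ)) |∂P/∂n| = 1.95×10⁻⁴ / (1.08×10⁻⁴ × 0.918) = 1.96 m/s

2.0 m/s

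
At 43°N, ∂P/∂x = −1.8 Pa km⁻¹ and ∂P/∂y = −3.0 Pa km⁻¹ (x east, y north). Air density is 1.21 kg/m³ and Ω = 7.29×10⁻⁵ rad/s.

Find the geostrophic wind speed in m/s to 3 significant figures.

29.1 m/s

Coriolis parameter at 43°N:
f = 2Ω sin φ = 2 × 7.29×10⁻⁵ × sin 43° = 9.94×10⁻⁵ s⁻¹
Component geostrophic relations (x east, y north):
u_g = −(1/(fρ)) ∂P/∂y,  v_g = (1/(fρ)) ∂P/∂x
u_g = −(−3.0×10⁻³)/(9.94×10⁻⁵ × 1.21) = 24.9 m/s;  v_g = (−1.8×10⁻³)/(9.94×10⁻⁵ × 1.21) = −15.0 m/s
|V_g| = √(u_g² + v_g²) = 29.1 m/s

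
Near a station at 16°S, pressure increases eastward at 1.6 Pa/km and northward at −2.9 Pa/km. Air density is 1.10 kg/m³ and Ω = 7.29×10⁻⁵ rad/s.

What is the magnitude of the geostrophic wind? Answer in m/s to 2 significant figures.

75 m/s

Coriolis parameter at 16°S:
f = 2Ω sin φ = 2 × 7.29×10⁻⁵ × sin 16° = 4.02×10⁻⁵ s⁻¹
In the Southern Hemisphere f is negative: f = −4.02×10⁻⁵ s⁻¹.
Component geostrophic relations (x east, y north):
u_g = −(1/(fρ)) ∂P/∂y,  v_g = (1/(fρ)) ∂P/∂x
u_g = −(−2.9×10⁻³)/(−4.02×10⁻⁵ × 1.10) = −65.6 m/s;  v_g = (1.6×10⁻³)/(−4.02×10⁻⁵ × 1.10) = −36.2 m/s
|V_g| = √(u_g² + v_g²) = 74.9 m/s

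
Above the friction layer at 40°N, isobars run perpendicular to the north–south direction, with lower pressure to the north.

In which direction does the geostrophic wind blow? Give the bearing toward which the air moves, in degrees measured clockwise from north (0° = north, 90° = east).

The pressure-gradient force points toward the north (bearing 000°).
Geostrophic balance: in the Northern Hemisphere the Coriolis force deflects motion to the right, so the geostrophic wind blows 90° to the right of the pressure-gradient force (low pressure on the left).
Rotating 000° by 90° clockwise gives 090° — the wind blows toward the east.

090°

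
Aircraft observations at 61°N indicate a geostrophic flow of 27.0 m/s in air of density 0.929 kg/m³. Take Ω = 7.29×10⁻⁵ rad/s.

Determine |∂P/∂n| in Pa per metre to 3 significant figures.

3.20×10⁻³ Pa/m

Coriolis parameter at 61°N:
f = 2Ω sin φ = 2 × 7.29×10⁻⁵ × sin 61° = 1.28×10⁻⁴ s⁻¹
Geostrophic balance rearranged: |∂P/∂n| = f ρ V_g
|∂P/∂n| = 1.28×10⁻⁴ × 0.929 × 27.0 = 3.20×10⁻³ Pa/m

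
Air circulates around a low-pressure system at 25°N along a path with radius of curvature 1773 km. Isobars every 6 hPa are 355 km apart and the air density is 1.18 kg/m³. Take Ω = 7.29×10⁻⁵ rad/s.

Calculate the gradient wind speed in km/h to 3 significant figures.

Coriolis parameter at 25°N:
f = 2Ω sin φ = 2 × 7.29×10⁻⁵ × sin 25° = 6.16×10⁻⁵ s⁻¹
Pressure gradient: |∂P/∂n| = 600 Pa / 355000 m = 1.69×10⁻³ Pa/m
Geostrophic speed: V_g = |∂P/∂n|/(fρ) = 1.69×10⁻³/(6.16×10⁻⁵ × 1.18) = 23.2 m/s
Around a low, centrifugal force acts outward with Coriolis, so pressure-gradient force balances both:
(1/ρ)|∂P/∂n| = fV + V²/R  →  V² + fR·V − fR·V_g = 0
With fR = 6.16×10⁻⁵ × 1773×10³ m = 109 m/s:
V = [−fR + √((fR)² + 4 fR V_g)]/2 = [−109 + √(109² + 4×109×23.2)]/2 = 19.7 m/s
Subgeostrophic (V < V_g = 23.2 m/s), as expected around a low.
Converting: 19.7 m/s × 3.6 = 70.9 km/h

70.9 km/h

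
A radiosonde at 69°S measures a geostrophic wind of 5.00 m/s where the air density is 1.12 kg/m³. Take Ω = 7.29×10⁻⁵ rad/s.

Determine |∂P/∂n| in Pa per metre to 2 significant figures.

7.6×10⁻⁴ Pa/m

Coriolis parameter at 69°S:
f = 2Ω sin φ = 2 × 7.29×10⁻⁵ × sin 69° = 1.36×10⁻⁴ s⁻¹
Geostrophic balance rearranged: |∂P/∂n| = f ρ V_g
|∂P/∂n| = 1.36×10⁻⁴ × 1.12 × 5.00 = 7.62×10⁻⁴ Pa/m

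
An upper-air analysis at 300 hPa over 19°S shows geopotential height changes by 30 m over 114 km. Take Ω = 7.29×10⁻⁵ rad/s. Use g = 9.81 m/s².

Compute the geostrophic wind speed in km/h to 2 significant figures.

Coriolis parameter at 19°S:
f = 2Ω sin φ = 2 × 7.29×10⁻⁵ × sin 19° = 4.75×10⁻⁵ s⁻¹
Height gradient: |∂Z/∂n| = 30 m / 114000 m = 2.63×10⁻⁴
On a pressure surface, geostrophic balance gives V_g = (g/f)|∂Z/∂n|:
V_g = 9.81 × 2.63×10⁻⁴ / 4.75×10⁻⁵ = 54.4 m/s
Converting: 54.4 m/s × 3.6 = 200 km/h

200 km/h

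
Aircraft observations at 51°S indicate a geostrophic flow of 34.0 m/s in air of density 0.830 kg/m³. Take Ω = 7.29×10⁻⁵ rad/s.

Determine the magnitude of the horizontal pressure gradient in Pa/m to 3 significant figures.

Coriolis parameter at 51°S:
f = 2Ω sin φ = 2 × 7.29×10⁻⁵ × sin 51° = 1.13×10⁻⁴ s⁻¹
Geostrophic balance rearranged: |∂P/∂n| = f ρ V_g
|∂P/∂n| = 1.13×10⁻⁴ × 0.830 × 34.0 = 3.20×10⁻³ Pa/m

3.20×10⁻³ Pa/m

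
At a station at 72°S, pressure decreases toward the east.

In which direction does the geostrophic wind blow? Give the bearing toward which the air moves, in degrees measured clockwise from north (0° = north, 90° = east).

The pressure-gradient force points toward the east (bearing 090°).
Geostrophic balance: in the Southern Hemisphere the Coriolis force deflects motion to the left, so the geostrophic wind blows 90° to the left of the pressure-gradient force (low pressure on the right).
Rotating 090° by 90° counterclockwise gives 000° — the wind blows toward the north.

000°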